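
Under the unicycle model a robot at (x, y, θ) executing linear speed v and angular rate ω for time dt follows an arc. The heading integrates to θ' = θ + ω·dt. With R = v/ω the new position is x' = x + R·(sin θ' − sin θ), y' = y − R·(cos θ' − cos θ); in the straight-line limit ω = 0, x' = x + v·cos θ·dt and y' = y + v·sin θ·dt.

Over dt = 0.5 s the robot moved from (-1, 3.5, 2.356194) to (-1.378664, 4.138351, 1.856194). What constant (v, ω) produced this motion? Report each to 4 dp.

v = 1.5000, ω = -1.0000

Δθ = 1.856194 − 2.356194 = -0.500000
ω = Δθ/dt = -0.500000/0.5 = -1.0000
R = −Δy/(cos θ' − cos θ) = -1.5000
v = R·ω = -1.5000·-1.0000 = 1.5000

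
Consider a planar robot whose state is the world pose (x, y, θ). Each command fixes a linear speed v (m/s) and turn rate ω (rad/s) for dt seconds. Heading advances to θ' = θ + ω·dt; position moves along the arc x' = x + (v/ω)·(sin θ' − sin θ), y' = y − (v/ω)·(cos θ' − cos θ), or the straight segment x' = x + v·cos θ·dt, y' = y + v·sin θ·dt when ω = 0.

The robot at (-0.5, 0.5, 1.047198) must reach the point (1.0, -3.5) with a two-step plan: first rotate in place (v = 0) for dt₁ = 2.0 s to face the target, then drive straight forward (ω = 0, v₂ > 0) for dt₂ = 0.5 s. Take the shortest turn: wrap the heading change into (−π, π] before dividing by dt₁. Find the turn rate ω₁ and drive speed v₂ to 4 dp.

heading to target = atan2(-3.5−0.5, 1−-0.5) = -1.2120
Δθ = wrap(-1.2120 − 1.0472) = -2.2592; ω₁ = Δθ/dt₁ = -1.1296
distance = √((1−-0.5)² + (-3.5−0.5)²) = 4.2720; v₂ = distance/dt₂ = 8.5440

ω₁ = -1.1296, v₂ = 8.5440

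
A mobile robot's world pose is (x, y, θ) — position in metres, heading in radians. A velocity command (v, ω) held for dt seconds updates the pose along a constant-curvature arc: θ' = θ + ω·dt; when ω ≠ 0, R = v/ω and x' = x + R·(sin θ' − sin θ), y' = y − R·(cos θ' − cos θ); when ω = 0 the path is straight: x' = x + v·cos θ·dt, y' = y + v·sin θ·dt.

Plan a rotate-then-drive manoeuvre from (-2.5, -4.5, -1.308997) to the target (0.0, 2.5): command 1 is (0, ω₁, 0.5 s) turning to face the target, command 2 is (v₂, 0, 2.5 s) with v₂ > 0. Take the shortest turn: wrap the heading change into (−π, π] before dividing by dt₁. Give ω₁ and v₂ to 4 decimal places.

ω₁ = 5.0735, v₂ = 2.9732

heading to target = atan2(2.5−-4.5, 0−-2.5) = 1.2278
Δθ = wrap(1.2278 − -1.3090) = 2.5368; ω₁ = Δθ/dt₁ = 5.0735
distance = √((0−-2.5)² + (2.5−-4.5)²) = 7.4330; v₂ = distance/dt₂ = 2.9732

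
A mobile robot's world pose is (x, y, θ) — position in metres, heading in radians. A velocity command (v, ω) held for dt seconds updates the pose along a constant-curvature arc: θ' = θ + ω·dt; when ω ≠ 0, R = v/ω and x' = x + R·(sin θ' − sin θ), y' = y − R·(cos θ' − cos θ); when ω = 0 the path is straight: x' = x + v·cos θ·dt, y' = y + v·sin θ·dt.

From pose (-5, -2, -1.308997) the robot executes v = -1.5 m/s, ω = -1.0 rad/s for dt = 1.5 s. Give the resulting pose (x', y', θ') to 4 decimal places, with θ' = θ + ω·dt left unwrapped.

θ' = -1.3090 + -1.0·1.5 = -2.8090
R = v/ω = -1.5/-1.0 = 1.5000
x' = -5 + 1.5000·(sin -2.8090 − sin -1.3090) = -4.0409
y' = -2 − 1.5000·(cos -2.8090 − cos -1.3090) = -0.1940

(-4.0409, -0.1940, -2.8090)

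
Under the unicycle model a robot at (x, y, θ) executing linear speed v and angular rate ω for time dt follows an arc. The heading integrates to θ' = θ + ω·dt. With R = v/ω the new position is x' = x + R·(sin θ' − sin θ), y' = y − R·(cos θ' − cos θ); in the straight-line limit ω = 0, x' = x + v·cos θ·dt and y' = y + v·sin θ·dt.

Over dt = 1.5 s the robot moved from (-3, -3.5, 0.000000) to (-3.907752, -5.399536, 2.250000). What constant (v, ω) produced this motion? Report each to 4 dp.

Δθ = 2.250000 − 0.000000 = 2.250000
ω = Δθ/dt = 2.250000/1.5 = 1.5000
R = −Δy/(cos θ' − cos θ) = -1.1667
v = R·ω = -1.1667·1.5000 = -1.7500

v = -1.7500, ω = 1.5000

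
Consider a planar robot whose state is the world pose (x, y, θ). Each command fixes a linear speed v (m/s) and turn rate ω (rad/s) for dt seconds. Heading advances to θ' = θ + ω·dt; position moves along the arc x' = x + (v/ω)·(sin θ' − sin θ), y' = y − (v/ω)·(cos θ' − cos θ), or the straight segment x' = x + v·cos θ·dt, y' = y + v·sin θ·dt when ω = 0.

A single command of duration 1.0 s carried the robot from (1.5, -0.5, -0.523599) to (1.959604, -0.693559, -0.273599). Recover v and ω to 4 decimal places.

v = 0.5000, ω = 0.2500

Δθ = -0.273599 − -0.523599 = 0.250000
ω = Δθ/dt = 0.250000/1.0 = 0.2500
R = Δx/(sin θ' − sin θ) = 2.0000
v = R·ω = 2.0000·0.2500 = 0.5000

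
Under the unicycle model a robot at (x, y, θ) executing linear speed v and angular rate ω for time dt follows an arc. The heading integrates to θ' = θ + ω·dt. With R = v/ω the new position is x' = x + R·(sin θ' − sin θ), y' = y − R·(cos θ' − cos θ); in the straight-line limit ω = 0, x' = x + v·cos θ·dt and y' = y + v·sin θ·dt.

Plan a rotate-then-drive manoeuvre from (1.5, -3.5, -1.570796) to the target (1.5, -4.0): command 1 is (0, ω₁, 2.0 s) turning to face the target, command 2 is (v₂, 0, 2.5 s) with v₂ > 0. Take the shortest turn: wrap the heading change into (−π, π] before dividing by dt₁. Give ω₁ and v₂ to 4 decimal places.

heading to target = atan2(-4−-3.5, 1.5−1.5) = -1.5708
Δθ = wrap(-1.5708 − -1.5708) = 0.0000; ω₁ = Δθ/dt₁ = 0.0000
distance = √((1.5−1.5)² + (-4−-3.5)²) = 0.5000; v₂ = distance/dt₂ = 0.2000

ω₁ = 0.0000, v₂ = 0.2000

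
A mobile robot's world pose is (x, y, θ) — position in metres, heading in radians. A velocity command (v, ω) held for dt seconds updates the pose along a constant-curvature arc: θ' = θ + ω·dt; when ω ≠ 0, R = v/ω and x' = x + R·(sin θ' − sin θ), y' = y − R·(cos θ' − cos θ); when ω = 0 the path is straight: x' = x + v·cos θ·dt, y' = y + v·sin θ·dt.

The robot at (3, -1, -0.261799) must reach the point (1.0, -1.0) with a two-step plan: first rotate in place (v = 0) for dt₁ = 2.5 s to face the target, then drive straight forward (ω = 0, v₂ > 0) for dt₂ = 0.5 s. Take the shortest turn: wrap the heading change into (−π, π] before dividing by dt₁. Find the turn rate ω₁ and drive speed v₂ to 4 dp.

ω₁ = -1.1519, v₂ = 4.0000

heading to target = atan2(-1−-1, 1−3) = 3.1416
Δθ = wrap(3.1416 − -0.2618) = -2.8798; ω₁ = Δθ/dt₁ = -1.1519
distance = √((1−3)² + (-1−-1)²) = 2.0000; v₂ = distance/dt₂ = 4.0000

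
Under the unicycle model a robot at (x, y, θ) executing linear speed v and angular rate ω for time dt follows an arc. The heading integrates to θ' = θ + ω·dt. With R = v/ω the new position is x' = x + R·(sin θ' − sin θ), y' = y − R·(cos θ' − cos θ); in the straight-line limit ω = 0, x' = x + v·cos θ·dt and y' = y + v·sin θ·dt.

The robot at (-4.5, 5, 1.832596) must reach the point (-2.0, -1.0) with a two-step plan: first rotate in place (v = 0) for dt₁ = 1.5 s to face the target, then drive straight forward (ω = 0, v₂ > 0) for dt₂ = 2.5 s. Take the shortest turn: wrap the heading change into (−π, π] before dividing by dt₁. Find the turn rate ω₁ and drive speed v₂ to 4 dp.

heading to target = atan2(-1−5, -2−-4.5) = -1.1760
Δθ = wrap(-1.1760 − 1.8326) = -3.0086; ω₁ = Δθ/dt₁ = -2.0057
distance = √((-2−-4.5)² + (-1−5)²) = 6.5000; v₂ = distance/dt₂ = 2.6000

ω₁ = -2.0057, v₂ = 2.6000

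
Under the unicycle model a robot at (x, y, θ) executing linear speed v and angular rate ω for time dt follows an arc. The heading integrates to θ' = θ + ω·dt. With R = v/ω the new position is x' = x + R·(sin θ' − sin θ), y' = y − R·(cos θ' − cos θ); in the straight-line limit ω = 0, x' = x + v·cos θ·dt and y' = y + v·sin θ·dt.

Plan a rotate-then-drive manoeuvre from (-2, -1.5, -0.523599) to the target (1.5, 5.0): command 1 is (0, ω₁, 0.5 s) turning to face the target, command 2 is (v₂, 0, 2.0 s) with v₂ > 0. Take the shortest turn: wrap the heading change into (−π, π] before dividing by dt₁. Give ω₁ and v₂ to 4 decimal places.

ω₁ = 3.2009, v₂ = 3.6912

heading to target = atan2(5−-1.5, 1.5−-2) = 1.0769
Δθ = wrap(1.0769 − -0.5236) = 1.6005; ω₁ = Δθ/dt₁ = 3.2009
distance = √((1.5−-2)² + (5−-1.5)²) = 7.3824; v₂ = distance/dt₂ = 3.6912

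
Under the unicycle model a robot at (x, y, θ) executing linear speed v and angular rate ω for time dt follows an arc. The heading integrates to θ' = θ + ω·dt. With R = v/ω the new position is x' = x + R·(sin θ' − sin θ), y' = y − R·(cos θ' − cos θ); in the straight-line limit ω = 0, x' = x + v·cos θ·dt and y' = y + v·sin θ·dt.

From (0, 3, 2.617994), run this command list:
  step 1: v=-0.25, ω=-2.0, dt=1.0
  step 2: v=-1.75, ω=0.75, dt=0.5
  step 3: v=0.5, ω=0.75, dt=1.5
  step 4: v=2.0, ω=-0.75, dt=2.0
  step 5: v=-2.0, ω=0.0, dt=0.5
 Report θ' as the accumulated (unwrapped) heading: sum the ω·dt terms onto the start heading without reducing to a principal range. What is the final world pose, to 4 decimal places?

(-0.6646, 5.8550, 0.6180)

step 1: θ'=0.6180 (R=0.1250) → pose (0.0099, 2.7899, 0.6180)
step 2: θ'=0.9930 (R=-2.3333) → pose (-0.5927, 2.1625, 0.9930)
step 3: θ'=2.1180 (R=0.6667) → pose (-0.5818, 2.8735, 2.1180)
step 4: θ'=0.6180 (R=-2.6667) → pose (0.1504, 6.4344, 0.6180)
step 5: θ'=0.6180 (straight) → pose (-0.6646, 5.8550, 0.6180)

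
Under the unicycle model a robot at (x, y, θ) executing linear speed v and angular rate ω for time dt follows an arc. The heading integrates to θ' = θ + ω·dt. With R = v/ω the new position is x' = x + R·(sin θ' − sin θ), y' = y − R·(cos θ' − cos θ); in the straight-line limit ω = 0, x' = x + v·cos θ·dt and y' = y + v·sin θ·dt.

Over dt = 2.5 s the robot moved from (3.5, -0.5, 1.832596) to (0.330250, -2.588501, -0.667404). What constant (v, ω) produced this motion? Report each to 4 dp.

Δθ = -0.667404 − 1.832596 = -2.500000
ω = Δθ/dt = -2.500000/2.5 = -1.0000
R = Δx/(sin θ' − sin θ) = 2.0000
v = R·ω = 2.0000·-1.0000 = -2.0000

v = -2.0000, ω = -1.0000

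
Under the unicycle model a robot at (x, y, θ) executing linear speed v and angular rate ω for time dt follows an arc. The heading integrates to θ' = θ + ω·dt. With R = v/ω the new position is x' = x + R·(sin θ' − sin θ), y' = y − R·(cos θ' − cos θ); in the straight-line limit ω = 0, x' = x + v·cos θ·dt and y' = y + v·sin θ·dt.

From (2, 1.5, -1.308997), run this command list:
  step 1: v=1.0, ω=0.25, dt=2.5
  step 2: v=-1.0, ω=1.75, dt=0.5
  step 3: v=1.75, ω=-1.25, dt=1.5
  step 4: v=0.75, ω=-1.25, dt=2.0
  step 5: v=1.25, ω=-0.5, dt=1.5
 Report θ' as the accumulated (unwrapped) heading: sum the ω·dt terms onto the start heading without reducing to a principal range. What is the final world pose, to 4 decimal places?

(3.1292, -0.4043, -4.9340)

step 1: θ'=-0.6840 (R=4.0000) → pose (3.3361, -0.5649, -0.6840)
step 2: θ'=0.1910 (R=-0.5714) → pose (2.8666, -0.4468, 0.1910)
step 3: θ'=-1.6840 (R=-1.4000) → pose (4.5234, -1.9795, -1.6840)
step 4: θ'=-4.1840 (R=-0.6000) → pose (3.4090, -2.2142, -4.1840)
step 5: θ'=-4.9340 (R=-2.5000) → pose (3.1292, -0.4043, -4.9340)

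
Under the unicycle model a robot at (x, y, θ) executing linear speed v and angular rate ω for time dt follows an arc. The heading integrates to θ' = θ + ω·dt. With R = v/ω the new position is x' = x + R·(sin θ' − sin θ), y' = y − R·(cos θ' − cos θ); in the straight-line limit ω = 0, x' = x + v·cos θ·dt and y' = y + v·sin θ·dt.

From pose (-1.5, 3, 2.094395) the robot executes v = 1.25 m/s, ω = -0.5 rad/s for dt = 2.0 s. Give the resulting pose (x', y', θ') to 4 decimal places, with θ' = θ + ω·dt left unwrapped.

θ' = 2.0944 + -0.5·2.0 = 1.0944
R = v/ω = 1.25/-0.5 = -2.5000
x' = -1.5 + -2.5000·(sin 1.0944 − sin 2.0944) = -1.5566
y' = 3 − -2.5000·(cos 1.0944 − cos 2.0944) = 5.3965

(-1.5566, 5.3965, 1.0944)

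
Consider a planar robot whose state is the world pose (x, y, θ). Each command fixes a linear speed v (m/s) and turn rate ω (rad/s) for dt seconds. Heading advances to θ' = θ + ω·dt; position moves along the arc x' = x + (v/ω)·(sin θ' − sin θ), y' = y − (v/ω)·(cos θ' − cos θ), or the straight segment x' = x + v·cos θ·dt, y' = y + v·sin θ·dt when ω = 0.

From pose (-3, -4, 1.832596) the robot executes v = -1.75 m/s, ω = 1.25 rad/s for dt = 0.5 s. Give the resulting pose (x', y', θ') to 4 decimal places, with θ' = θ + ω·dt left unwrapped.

θ' = 1.8326 + 1.25·0.5 = 2.4576
R = v/ω = -1.75/1.25 = -1.4000
x' = -3 + -1.4000·(sin 2.4576 − sin 1.8326) = -2.5324
y' = -4 − -1.4000·(cos 2.4576 − cos 1.8326) = -4.7227

(-2.5324, -4.7227, 2.4576)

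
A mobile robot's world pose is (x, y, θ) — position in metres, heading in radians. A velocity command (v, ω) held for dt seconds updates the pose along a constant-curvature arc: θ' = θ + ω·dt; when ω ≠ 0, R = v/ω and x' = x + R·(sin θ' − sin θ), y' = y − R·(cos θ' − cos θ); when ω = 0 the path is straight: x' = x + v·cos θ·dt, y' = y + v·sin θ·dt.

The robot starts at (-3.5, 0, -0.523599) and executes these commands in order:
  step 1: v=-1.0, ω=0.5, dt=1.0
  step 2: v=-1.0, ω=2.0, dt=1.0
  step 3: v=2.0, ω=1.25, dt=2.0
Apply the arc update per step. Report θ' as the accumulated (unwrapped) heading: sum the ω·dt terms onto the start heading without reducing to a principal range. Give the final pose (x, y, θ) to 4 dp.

(-7.9499, -0.6870, 4.4764)

step 1: θ'=-0.0236 (R=-2.0000) → pose (-4.4528, 0.2674, -0.0236)
step 2: θ'=1.9764 (R=-0.5000) → pose (-4.9240, -0.4298, 1.9764)
step 3: θ'=4.4764 (R=1.6000) → pose (-7.9499, -0.6870, 4.4764)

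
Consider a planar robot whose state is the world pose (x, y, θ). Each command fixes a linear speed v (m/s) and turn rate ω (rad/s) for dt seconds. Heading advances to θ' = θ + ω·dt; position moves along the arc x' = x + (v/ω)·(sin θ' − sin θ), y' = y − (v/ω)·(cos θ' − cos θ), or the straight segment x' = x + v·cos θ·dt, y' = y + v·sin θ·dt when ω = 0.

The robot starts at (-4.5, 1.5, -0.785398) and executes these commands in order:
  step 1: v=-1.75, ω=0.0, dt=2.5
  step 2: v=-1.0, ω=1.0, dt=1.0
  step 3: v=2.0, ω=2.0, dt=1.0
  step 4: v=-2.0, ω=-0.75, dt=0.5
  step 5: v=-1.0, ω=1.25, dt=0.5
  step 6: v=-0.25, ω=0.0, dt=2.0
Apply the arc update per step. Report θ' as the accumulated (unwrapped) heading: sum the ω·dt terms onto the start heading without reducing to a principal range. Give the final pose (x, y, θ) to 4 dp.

step 1: θ'=-0.7854 (straight) → pose (-7.5936, 4.5936, -0.7854)
step 2: θ'=0.2146 (R=-1.0000) → pose (-8.5137, 4.8635, 0.2146)
step 3: θ'=2.2146 (R=1.0000) → pose (-7.9268, 6.4409, 2.2146)
step 4: θ'=1.8396 (R=2.6667) → pose (-7.4887, 5.5484, 1.8396)
step 5: θ'=2.4646 (R=-0.8000) → pose (-7.2186, 5.1373, 2.4646)
step 6: θ'=2.4646 (straight) → pose (-6.8289, 4.8241, 2.4646)

(-6.8289, 4.8241, 2.4646)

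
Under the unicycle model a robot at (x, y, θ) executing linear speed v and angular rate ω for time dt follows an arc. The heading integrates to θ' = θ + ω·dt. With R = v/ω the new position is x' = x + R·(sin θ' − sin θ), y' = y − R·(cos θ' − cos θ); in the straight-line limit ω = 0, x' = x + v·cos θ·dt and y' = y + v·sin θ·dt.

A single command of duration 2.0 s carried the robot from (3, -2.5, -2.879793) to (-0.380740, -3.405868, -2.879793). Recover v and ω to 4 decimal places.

Δθ = -2.879793 − -2.879793 = 0.000000
ω = Δθ/dt = 0.000000/2.0 = 0.0000
ω = 0 → v = (Δx·cos θ + Δy·sin θ)/dt = 1.7500

v = 1.7500, ω = 0.0000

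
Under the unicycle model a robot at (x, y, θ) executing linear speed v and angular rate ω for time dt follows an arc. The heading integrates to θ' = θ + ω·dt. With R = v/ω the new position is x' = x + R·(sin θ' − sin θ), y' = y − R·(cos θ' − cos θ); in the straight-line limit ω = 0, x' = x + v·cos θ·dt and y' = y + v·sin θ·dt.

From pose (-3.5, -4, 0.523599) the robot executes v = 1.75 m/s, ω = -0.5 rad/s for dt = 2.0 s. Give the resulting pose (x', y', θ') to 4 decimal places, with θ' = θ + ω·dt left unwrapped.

(-0.1450, -3.9208, -0.4764)

θ' = 0.5236 + -0.5·2.0 = -0.4764
R = v/ω = 1.75/-0.5 = -3.5000
x' = -3.5 + -3.5000·(sin -0.4764 − sin 0.5236) = -0.1450
y' = -4 − -3.5000·(cos -0.4764 − cos 0.5236) = -3.9208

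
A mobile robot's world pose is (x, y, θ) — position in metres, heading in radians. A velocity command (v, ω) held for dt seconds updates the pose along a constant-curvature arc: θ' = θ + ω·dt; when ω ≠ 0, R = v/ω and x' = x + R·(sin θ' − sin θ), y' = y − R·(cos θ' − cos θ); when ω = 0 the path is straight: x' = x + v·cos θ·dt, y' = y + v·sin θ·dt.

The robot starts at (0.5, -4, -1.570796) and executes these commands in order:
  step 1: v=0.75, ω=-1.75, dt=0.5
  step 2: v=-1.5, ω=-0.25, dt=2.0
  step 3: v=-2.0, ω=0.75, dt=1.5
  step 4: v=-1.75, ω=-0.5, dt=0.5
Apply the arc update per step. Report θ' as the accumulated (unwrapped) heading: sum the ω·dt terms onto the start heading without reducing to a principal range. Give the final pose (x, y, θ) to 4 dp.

step 1: θ'=-2.4458 (R=-0.4286) → pose (0.3461, -4.3289, -2.4458)
step 2: θ'=-2.9458 (R=6.0000) → pose (3.0248, -3.0488, -2.9458)
step 3: θ'=-1.8208 (R=-2.6667) → pose (5.0898, -1.0929, -1.8208)
step 4: θ'=-2.0708 (R=3.5000) → pose (5.4095, -0.2808, -2.0708)

(5.4095, -0.2808, -2.0708)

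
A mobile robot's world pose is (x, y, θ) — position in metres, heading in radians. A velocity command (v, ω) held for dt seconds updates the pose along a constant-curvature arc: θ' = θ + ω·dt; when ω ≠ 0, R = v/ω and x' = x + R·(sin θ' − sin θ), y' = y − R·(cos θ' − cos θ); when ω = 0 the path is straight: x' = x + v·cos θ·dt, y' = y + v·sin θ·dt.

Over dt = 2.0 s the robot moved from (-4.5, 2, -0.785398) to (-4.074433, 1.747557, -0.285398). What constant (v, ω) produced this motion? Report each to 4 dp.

Δθ = -0.285398 − -0.785398 = 0.500000
ω = Δθ/dt = 0.500000/2.0 = 0.2500
R = Δx/(sin θ' − sin θ) = 1.0000
v = R·ω = 1.0000·0.2500 = 0.2500

v = 0.2500, ω = 0.2500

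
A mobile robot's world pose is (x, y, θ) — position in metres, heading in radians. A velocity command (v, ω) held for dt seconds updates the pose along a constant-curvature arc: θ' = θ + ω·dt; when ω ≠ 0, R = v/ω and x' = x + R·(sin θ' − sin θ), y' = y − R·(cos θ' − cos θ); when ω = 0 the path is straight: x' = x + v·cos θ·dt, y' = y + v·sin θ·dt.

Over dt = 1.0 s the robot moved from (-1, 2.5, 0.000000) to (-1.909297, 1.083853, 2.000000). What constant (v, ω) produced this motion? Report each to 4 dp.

Δθ = 2.000000 − 0.000000 = 2.000000
ω = Δθ/dt = 2.000000/1.0 = 2.0000
R = −Δy/(cos θ' − cos θ) = -1.0000
v = R·ω = -1.0000·2.0000 = -2.0000

v = -2.0000, ω = 2.0000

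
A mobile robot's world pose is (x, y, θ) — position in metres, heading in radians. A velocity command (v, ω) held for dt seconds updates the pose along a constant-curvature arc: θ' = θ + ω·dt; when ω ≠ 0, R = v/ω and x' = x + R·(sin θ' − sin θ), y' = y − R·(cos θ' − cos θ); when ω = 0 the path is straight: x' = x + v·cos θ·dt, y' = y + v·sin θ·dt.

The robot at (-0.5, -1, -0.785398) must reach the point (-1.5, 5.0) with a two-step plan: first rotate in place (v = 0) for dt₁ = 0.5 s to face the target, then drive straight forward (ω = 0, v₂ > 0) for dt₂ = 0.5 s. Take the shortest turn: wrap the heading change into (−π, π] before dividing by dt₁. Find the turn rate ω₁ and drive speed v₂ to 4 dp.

heading to target = atan2(5−-1, -1.5−-0.5) = 1.7359
Δθ = wrap(1.7359 − -0.7854) = 2.5213; ω₁ = Δθ/dt₁ = 5.0427
distance = √((-1.5−-0.5)² + (5−-1)²) = 6.0828; v₂ = distance/dt₂ = 12.1655

ω₁ = 5.0427, v₂ = 12.1655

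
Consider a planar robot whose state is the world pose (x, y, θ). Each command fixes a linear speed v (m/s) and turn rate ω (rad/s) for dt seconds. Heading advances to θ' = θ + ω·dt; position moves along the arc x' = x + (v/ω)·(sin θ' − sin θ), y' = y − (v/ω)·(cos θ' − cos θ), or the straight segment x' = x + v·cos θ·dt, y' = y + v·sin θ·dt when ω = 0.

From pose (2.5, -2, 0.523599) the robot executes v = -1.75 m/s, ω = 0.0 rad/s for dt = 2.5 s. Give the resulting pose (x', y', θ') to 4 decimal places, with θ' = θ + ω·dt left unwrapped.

θ' = 0.5236 + 0.0·2.5 = 0.5236
ω = 0 → straight: x' = 2.5 + -1.75·cos(0.5236)·2.5 = -1.2889
y' = -2 + -1.75·sin(0.5236)·2.5 = -4.1875

(-1.2889, -4.1875, 0.5236)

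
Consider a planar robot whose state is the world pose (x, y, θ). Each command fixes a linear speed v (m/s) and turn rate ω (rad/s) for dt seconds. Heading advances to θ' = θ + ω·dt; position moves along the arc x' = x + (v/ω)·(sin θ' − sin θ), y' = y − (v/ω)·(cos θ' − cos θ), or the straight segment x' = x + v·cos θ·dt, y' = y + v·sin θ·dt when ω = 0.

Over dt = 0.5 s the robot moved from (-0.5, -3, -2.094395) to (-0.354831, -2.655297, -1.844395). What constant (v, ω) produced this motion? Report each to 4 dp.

v = -0.7500, ω = 0.5000

Δθ = -1.844395 − -2.094395 = 0.250000
ω = Δθ/dt = 0.250000/0.5 = 0.5000
R = −Δy/(cos θ' − cos θ) = -1.5000
v = R·ω = -1.5000·0.5000 = -0.7500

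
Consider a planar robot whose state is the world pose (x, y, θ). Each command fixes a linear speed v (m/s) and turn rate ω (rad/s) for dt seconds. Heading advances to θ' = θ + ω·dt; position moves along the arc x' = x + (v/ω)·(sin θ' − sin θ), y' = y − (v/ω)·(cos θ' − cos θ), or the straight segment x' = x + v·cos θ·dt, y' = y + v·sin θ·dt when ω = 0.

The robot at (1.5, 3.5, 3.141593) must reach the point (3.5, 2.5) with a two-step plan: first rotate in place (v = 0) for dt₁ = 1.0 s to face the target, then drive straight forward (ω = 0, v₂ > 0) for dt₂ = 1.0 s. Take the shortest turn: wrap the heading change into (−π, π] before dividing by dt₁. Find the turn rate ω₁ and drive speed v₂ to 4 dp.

ω₁ = 2.6779, v₂ = 2.2361

heading to target = atan2(2.5−3.5, 3.5−1.5) = -0.4636
Δθ = wrap(-0.4636 − 3.1416) = 2.6779; ω₁ = Δθ/dt₁ = 2.6779
distance = √((3.5−1.5)² + (2.5−3.5)²) = 2.2361; v₂ = distance/dt₂ = 2.2361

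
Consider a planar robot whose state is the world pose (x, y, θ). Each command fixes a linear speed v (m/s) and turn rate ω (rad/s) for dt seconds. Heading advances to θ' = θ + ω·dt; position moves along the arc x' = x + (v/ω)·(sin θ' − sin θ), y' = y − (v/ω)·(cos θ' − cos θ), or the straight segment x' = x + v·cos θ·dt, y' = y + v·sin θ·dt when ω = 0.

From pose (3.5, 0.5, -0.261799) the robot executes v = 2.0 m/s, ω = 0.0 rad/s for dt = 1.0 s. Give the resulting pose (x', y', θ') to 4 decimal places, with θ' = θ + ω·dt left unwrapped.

θ' = -0.2618 + 0.0·1.0 = -0.2618
ω = 0 → straight: x' = 3.5 + 2.0·cos(-0.2618)·1.0 = 5.4319
y' = 0.5 + 2.0·sin(-0.2618)·1.0 = -0.0176

(5.4319, -0.0176, -0.2618)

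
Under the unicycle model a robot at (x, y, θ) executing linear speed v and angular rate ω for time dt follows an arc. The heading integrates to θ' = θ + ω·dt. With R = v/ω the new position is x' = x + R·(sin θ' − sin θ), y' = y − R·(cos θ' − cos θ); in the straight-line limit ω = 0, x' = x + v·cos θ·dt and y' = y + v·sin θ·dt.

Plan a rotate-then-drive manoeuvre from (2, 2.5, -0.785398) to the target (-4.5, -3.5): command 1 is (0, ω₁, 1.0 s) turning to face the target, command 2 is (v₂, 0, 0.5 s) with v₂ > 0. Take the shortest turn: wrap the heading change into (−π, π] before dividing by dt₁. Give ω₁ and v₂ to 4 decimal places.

ω₁ = -1.6108, v₂ = 17.6918

heading to target = atan2(-3.5−2.5, -4.5−2) = -2.3962
Δθ = wrap(-2.3962 − -0.7854) = -1.6108; ω₁ = Δθ/dt₁ = -1.6108
distance = √((-4.5−2)² + (-3.5−2.5)²) = 8.8459; v₂ = distance/dt₂ = 17.6918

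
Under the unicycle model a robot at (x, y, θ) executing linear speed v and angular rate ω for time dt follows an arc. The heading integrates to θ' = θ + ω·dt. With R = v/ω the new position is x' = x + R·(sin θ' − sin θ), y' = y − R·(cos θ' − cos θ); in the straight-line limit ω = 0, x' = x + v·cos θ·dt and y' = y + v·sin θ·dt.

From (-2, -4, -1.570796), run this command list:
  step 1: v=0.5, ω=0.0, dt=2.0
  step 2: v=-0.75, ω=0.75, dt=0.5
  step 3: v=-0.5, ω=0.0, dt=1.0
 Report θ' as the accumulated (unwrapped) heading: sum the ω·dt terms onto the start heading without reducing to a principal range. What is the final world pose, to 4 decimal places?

(-2.2526, -4.1685, -1.1958)

step 1: θ'=-1.5708 (straight) → pose (-2.0000, -5.0000, -1.5708)
step 2: θ'=-1.1958 (R=-1.0000) → pose (-2.0695, -4.6337, -1.1958)
step 3: θ'=-1.1958 (straight) → pose (-2.2526, -4.1685, -1.1958)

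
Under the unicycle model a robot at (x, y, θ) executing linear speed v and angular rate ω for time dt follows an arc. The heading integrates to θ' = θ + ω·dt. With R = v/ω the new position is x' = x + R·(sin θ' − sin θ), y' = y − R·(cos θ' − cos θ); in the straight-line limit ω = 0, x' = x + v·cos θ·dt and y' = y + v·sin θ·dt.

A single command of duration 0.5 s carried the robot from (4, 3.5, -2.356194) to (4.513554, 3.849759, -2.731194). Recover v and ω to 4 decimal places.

v = -1.2500, ω = -0.7500

Δθ = -2.731194 − -2.356194 = -0.375000
ω = Δθ/dt = -0.375000/0.5 = -0.7500
R = Δx/(sin θ' − sin θ) = 1.6667
v = R·ω = 1.6667·-0.7500 = -1.2500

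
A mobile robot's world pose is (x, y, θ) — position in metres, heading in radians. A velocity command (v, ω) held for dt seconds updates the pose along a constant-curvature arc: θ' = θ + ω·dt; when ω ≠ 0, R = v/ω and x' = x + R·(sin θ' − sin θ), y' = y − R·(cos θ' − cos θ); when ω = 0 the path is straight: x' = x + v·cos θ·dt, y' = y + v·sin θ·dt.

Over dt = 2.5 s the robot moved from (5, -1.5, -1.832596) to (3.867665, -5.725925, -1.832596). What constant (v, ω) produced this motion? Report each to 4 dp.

v = 1.7500, ω = 0.0000

Δθ = -1.832596 − -1.832596 = 0.000000
ω = Δθ/dt = 0.000000/2.5 = 0.0000
ω = 0 → v = (Δx·cos θ + Δy·sin θ)/dt = 1.7500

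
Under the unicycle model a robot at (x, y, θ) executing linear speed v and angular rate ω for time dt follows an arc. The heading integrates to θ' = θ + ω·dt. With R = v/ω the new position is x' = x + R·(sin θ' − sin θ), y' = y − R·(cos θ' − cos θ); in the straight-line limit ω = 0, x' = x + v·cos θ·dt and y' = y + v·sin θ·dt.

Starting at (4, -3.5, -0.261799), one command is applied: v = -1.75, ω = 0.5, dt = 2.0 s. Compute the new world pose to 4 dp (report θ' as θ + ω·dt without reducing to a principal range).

θ' = -0.2618 + 0.5·2.0 = 0.7382
R = v/ω = -1.75/0.5 = -3.5000
x' = 4 + -3.5000·(sin 0.7382 − sin -0.2618) = 0.7388
y' = -3.5 − -3.5000·(cos 0.7382 − cos -0.2618) = -4.2919

(0.7388, -4.2919, 0.7382)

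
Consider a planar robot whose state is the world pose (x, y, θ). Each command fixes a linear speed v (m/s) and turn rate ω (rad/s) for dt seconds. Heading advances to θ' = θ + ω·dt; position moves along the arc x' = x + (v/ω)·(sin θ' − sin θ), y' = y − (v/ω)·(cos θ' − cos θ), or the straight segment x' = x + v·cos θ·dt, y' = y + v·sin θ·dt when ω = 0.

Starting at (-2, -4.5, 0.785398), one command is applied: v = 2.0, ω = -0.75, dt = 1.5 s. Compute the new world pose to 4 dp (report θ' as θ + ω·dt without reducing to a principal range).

(0.7739, -3.8713, -0.3396)

θ' = 0.7854 + -0.75·1.5 = -0.3396
R = v/ω = 2.0/-0.75 = -2.6667
x' = -2 + -2.6667·(sin -0.3396 − sin 0.7854) = 0.7739
y' = -4.5 − -2.6667·(cos -0.3396 − cos 0.7854) = -3.8713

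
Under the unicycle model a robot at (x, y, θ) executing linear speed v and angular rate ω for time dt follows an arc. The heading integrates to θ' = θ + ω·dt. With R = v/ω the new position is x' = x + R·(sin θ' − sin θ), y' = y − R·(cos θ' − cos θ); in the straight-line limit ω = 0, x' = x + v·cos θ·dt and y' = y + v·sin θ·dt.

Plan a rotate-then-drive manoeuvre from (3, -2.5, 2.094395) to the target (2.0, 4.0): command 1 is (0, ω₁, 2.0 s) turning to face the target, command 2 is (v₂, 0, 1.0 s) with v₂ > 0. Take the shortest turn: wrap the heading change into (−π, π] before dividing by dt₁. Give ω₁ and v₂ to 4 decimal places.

ω₁ = -0.1855, v₂ = 6.5765

heading to target = atan2(4−-2.5, 2−3) = 1.7234
Δθ = wrap(1.7234 − 2.0944) = -0.3709; ω₁ = Δθ/dt₁ = -0.1855
distance = √((2−3)² + (4−-2.5)²) = 6.5765; v₂ = distance/dt₂ = 6.5765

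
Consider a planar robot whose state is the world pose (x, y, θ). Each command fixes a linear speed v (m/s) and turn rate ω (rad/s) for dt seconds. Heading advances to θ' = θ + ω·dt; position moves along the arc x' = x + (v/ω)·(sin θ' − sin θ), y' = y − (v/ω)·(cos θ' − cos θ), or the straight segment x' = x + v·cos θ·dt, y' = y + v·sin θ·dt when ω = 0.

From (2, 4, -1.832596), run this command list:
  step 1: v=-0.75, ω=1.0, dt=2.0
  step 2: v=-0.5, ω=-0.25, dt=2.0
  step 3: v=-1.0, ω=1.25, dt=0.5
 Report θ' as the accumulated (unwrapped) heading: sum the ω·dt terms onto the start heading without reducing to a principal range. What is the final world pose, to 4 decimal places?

step 1: θ'=0.1674 (R=-0.7500) → pose (1.1506, 4.9336, 0.1674)
step 2: θ'=-0.3326 (R=2.0000) → pose (0.1643, 5.0153, -0.3326)
step 3: θ'=0.2924 (R=-0.8000) → pose (-0.3275, 5.0252, 0.2924)

(-0.3275, 5.0252, 0.2924)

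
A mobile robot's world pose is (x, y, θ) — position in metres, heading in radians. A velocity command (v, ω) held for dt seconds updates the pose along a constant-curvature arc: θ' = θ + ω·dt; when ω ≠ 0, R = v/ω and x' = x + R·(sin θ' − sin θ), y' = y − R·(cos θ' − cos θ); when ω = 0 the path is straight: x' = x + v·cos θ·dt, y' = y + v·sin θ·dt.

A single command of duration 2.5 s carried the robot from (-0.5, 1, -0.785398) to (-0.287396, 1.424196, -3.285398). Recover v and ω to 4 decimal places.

Δθ = -3.285398 − -0.785398 = -2.500000
ω = Δθ/dt = -2.500000/2.5 = -1.0000
R = −Δy/(cos θ' − cos θ) = 0.2500
v = R·ω = 0.2500·-1.0000 = -0.2500

v = -0.2500, ω = -1.0000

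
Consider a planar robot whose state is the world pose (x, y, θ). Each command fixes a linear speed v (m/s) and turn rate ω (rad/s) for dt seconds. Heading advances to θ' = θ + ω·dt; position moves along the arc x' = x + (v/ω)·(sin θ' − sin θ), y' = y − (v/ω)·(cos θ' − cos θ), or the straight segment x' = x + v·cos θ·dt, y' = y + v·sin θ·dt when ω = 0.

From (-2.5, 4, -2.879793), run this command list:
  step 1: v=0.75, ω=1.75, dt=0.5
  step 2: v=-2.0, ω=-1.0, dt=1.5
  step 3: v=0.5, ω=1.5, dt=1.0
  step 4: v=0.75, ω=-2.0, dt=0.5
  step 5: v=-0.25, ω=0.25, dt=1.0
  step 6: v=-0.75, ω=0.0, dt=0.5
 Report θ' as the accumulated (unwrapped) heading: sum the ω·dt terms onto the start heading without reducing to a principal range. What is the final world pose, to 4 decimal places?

(-0.3746, 4.6155, -2.7548)

step 1: θ'=-2.0048 (R=0.4286) → pose (-2.7779, 3.7662, -2.0048)
step 2: θ'=-3.5048 (R=2.0000) → pose (-0.2528, 4.7948, -3.5048)
step 3: θ'=-2.0048 (R=0.3333) → pose (-0.6737, 4.6234, -2.0048)
step 4: θ'=-3.0048 (R=-0.3750) → pose (-0.9627, 4.4095, -3.0048)
step 5: θ'=-2.7548 (R=-1.0000) → pose (-0.7219, 4.4741, -2.7548)
step 6: θ'=-2.7548 (straight) → pose (-0.3746, 4.6155, -2.7548)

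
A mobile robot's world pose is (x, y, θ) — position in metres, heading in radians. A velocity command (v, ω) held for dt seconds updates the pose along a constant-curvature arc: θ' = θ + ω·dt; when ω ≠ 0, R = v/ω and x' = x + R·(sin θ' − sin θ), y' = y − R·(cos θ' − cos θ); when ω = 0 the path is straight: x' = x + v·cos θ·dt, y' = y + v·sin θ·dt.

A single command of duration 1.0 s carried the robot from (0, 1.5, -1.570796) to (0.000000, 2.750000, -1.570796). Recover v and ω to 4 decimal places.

v = -1.2500, ω = 0.0000

Δθ = -1.570796 − -1.570796 = 0.000000
ω = Δθ/dt = 0.000000/1.0 = 0.0000
ω = 0 → v = (Δx·cos θ + Δy·sin θ)/dt = -1.2500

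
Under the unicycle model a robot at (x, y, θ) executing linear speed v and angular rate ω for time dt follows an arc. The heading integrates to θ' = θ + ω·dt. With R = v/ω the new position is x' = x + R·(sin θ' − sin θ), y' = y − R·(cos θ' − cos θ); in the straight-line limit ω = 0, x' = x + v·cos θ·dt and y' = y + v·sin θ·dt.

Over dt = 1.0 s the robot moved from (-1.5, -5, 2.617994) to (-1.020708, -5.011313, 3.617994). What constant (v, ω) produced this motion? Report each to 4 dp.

Δθ = 3.617994 − 2.617994 = 1.000000
ω = Δθ/dt = 1.000000/1.0 = 1.0000
R = Δx/(sin θ' − sin θ) = -0.5000
v = R·ω = -0.5000·1.0000 = -0.5000

v = -0.5000, ω = 1.0000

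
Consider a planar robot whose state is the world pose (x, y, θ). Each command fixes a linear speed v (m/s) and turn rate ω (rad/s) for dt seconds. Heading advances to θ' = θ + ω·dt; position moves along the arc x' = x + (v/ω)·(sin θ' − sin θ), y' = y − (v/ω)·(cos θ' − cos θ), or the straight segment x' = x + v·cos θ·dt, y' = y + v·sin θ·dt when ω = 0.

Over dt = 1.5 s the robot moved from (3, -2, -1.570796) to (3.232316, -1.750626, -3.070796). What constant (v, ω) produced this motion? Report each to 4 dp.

v = -0.2500, ω = -1.0000

Δθ = -3.070796 − -1.570796 = -1.500000
ω = Δθ/dt = -1.500000/1.5 = -1.0000
R = −Δy/(cos θ' − cos θ) = 0.2500
v = R·ω = 0.2500·-1.0000 = -0.2500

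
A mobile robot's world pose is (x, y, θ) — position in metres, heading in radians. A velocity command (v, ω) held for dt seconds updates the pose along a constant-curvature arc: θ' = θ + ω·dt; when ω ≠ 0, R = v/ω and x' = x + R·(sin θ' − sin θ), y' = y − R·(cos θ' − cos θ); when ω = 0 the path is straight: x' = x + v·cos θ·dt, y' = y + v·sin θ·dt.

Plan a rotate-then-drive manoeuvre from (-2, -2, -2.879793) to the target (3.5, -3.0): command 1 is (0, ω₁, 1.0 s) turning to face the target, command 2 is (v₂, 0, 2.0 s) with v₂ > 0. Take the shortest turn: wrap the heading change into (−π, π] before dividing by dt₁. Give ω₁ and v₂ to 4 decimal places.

heading to target = atan2(-3−-2, 3.5−-2) = -0.1799
Δθ = wrap(-0.1799 − -2.8798) = 2.6999; ω₁ = Δθ/dt₁ = 2.6999
distance = √((3.5−-2)² + (-3−-2)²) = 5.5902; v₂ = distance/dt₂ = 2.7951

ω₁ = 2.6999, v₂ = 2.7951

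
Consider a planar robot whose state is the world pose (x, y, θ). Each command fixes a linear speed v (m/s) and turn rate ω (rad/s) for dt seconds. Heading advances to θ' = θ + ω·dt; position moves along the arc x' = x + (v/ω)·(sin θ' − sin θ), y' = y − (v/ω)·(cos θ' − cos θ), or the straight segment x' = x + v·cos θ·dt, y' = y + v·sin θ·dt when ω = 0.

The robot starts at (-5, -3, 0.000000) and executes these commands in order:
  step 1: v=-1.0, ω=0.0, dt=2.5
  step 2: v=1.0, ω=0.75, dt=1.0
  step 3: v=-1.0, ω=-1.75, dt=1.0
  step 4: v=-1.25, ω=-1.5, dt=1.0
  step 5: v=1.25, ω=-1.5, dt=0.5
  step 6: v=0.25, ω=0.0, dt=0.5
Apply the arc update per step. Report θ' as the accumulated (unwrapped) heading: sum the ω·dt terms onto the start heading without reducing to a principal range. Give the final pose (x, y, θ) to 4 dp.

step 1: θ'=0.0000 (straight) → pose (-7.5000, -3.0000, 0.0000)
step 2: θ'=0.7500 (R=1.3333) → pose (-6.5911, -2.6423, 0.7500)
step 3: θ'=-1.0000 (R=0.5714) → pose (-7.4615, -2.5329, -1.0000)
step 4: θ'=-2.5000 (R=0.8333) → pose (-7.2590, -1.4150, -2.5000)
step 5: θ'=-3.2500 (R=-0.8333) → pose (-7.8479, -1.5758, -3.2500)
step 6: θ'=-3.2500 (straight) → pose (-7.9722, -1.5623, -3.2500)

(-7.9722, -1.5623, -3.2500)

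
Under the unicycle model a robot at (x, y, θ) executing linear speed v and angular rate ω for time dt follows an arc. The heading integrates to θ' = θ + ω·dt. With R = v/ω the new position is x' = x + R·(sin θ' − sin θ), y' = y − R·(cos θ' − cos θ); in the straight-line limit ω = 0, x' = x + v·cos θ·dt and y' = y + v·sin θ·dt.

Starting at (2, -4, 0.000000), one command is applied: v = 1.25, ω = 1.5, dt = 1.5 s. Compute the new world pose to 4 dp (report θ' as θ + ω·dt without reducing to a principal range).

(2.6484, -2.6432, 2.2500)

θ' = 0.0000 + 1.5·1.5 = 2.2500
R = v/ω = 1.25/1.5 = 0.8333
x' = 2 + 0.8333·(sin 2.2500 − sin 0.0000) = 2.6484
y' = -4 − 0.8333·(cos 2.2500 − cos 0.0000) = -2.6432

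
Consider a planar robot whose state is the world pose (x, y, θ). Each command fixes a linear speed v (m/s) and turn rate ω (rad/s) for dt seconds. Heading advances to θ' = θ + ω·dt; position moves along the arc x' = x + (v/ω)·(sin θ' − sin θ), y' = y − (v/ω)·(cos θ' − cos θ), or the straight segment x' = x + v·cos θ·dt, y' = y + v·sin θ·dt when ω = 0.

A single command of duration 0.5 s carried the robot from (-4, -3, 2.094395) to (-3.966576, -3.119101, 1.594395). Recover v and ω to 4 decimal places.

Δθ = 1.594395 − 2.094395 = -0.500000
ω = Δθ/dt = -0.500000/0.5 = -1.0000
R = −Δy/(cos θ' − cos θ) = 0.2500
v = R·ω = 0.2500·-1.0000 = -0.2500

v = -0.2500, ω = -1.0000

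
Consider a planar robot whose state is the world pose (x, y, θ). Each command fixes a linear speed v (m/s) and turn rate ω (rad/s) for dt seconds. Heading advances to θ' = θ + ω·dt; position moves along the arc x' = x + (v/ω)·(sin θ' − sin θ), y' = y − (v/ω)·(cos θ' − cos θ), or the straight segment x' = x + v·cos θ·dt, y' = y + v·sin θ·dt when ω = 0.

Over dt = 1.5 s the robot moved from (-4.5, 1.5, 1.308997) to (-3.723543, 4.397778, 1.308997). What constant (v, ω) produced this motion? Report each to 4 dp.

Δθ = 1.308997 − 1.308997 = 0.000000
ω = Δθ/dt = 0.000000/1.5 = 0.0000
ω = 0 → v = (Δx·cos θ + Δy·sin θ)/dt = 2.0000

v = 2.0000, ω = 0.0000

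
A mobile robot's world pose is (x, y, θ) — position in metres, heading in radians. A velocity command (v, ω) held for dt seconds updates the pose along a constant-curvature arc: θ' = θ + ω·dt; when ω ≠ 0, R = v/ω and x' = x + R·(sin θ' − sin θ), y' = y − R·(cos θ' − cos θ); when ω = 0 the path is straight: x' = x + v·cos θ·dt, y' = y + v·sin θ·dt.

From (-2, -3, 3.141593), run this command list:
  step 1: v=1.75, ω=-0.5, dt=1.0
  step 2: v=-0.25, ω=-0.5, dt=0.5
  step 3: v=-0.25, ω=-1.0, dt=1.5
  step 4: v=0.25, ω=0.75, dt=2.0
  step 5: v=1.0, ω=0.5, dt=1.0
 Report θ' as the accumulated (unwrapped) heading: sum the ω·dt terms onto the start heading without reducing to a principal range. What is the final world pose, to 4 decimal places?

(-4.4534, -2.0567, 2.8916)

step 1: θ'=2.6416 (R=-3.5000) → pose (-3.6780, -2.5715, 2.6416)
step 2: θ'=2.3916 (R=0.5000) → pose (-3.5769, -2.6445, 2.3916)
step 3: θ'=0.8916 (R=0.2500) → pose (-3.5528, -2.9845, 0.8916)
step 4: θ'=2.3916 (R=0.3333) → pose (-3.5849, -2.5312, 2.3916)
step 5: θ'=2.8916 (R=2.0000) → pose (-4.4534, -2.0567, 2.8916)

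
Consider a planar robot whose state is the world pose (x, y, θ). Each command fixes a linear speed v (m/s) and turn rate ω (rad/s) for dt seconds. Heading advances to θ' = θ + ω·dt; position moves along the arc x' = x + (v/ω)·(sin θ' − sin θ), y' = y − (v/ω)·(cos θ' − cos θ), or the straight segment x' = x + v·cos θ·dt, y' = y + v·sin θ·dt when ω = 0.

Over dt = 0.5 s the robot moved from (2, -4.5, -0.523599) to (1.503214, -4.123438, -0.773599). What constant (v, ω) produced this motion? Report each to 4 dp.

Δθ = -0.773599 − -0.523599 = -0.250000
ω = Δθ/dt = -0.250000/0.5 = -0.5000
R = Δx/(sin θ' − sin θ) = 2.5000
v = R·ω = 2.5000·-0.5000 = -1.2500

v = -1.2500, ω = -0.5000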